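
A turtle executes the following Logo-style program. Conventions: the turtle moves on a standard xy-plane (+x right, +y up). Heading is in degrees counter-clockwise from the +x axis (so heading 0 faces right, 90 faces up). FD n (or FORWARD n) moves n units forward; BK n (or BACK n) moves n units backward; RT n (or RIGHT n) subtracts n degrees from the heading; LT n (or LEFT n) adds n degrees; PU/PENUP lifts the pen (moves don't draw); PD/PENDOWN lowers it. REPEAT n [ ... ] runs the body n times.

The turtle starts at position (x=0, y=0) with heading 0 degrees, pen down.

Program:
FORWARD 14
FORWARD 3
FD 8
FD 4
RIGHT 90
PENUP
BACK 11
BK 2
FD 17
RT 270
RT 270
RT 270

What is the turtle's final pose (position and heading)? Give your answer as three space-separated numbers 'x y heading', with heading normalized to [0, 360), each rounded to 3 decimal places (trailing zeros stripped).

Answer: 29 -4 180

Derivation:
Executing turtle program step by step:
Start: pos=(0,0), heading=0, pen down
FD 14: (0,0) -> (14,0) [heading=0, draw]
FD 3: (14,0) -> (17,0) [heading=0, draw]
FD 8: (17,0) -> (25,0) [heading=0, draw]
FD 4: (25,0) -> (29,0) [heading=0, draw]
RT 90: heading 0 -> 270
PU: pen up
BK 11: (29,0) -> (29,11) [heading=270, move]
BK 2: (29,11) -> (29,13) [heading=270, move]
FD 17: (29,13) -> (29,-4) [heading=270, move]
RT 270: heading 270 -> 0
RT 270: heading 0 -> 90
RT 270: heading 90 -> 180
Final: pos=(29,-4), heading=180, 4 segment(s) drawn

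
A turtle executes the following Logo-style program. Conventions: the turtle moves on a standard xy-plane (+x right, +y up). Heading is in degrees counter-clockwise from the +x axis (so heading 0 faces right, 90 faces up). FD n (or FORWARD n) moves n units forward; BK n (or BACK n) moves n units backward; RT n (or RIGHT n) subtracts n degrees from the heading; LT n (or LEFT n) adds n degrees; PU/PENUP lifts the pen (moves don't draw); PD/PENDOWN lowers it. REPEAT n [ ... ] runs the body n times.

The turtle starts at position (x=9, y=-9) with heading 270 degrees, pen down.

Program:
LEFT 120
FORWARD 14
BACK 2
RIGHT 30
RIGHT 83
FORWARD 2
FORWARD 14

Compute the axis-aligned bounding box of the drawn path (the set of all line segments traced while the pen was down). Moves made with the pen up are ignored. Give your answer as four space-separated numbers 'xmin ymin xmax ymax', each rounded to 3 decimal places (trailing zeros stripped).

Executing turtle program step by step:
Start: pos=(9,-9), heading=270, pen down
LT 120: heading 270 -> 30
FD 14: (9,-9) -> (21.124,-2) [heading=30, draw]
BK 2: (21.124,-2) -> (19.392,-3) [heading=30, draw]
RT 30: heading 30 -> 0
RT 83: heading 0 -> 277
FD 2: (19.392,-3) -> (19.636,-4.985) [heading=277, draw]
FD 14: (19.636,-4.985) -> (21.342,-18.881) [heading=277, draw]
Final: pos=(21.342,-18.881), heading=277, 4 segment(s) drawn

Segment endpoints: x in {9, 19.392, 19.636, 21.124, 21.342}, y in {-18.881, -9, -4.985, -3, -2}
xmin=9, ymin=-18.881, xmax=21.342, ymax=-2

Answer: 9 -18.881 21.342 -2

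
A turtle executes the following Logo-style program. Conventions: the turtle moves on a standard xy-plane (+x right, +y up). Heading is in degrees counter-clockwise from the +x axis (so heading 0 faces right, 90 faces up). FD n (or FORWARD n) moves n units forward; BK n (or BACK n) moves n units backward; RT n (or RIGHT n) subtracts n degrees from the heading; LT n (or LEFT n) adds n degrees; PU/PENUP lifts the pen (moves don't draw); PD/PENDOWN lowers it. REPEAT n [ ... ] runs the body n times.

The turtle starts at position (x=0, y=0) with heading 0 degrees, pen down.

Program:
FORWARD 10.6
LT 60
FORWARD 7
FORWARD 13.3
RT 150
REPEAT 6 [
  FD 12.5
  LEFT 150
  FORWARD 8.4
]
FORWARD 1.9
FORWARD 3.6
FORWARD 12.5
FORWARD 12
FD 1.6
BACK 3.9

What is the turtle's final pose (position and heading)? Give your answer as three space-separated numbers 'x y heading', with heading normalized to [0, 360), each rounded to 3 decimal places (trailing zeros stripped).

Executing turtle program step by step:
Start: pos=(0,0), heading=0, pen down
FD 10.6: (0,0) -> (10.6,0) [heading=0, draw]
LT 60: heading 0 -> 60
FD 7: (10.6,0) -> (14.1,6.062) [heading=60, draw]
FD 13.3: (14.1,6.062) -> (20.75,17.58) [heading=60, draw]
RT 150: heading 60 -> 270
REPEAT 6 [
  -- iteration 1/6 --
  FD 12.5: (20.75,17.58) -> (20.75,5.08) [heading=270, draw]
  LT 150: heading 270 -> 60
  FD 8.4: (20.75,5.08) -> (24.95,12.355) [heading=60, draw]
  -- iteration 2/6 --
  FD 12.5: (24.95,12.355) -> (31.2,23.18) [heading=60, draw]
  LT 150: heading 60 -> 210
  FD 8.4: (31.2,23.18) -> (23.925,18.98) [heading=210, draw]
  -- iteration 3/6 --
  FD 12.5: (23.925,18.98) -> (13.1,12.73) [heading=210, draw]
  LT 150: heading 210 -> 0
  FD 8.4: (13.1,12.73) -> (21.5,12.73) [heading=0, draw]
  -- iteration 4/6 --
  FD 12.5: (21.5,12.73) -> (34,12.73) [heading=0, draw]
  LT 150: heading 0 -> 150
  FD 8.4: (34,12.73) -> (26.725,16.93) [heading=150, draw]
  -- iteration 5/6 --
  FD 12.5: (26.725,16.93) -> (15.9,23.18) [heading=150, draw]
  LT 150: heading 150 -> 300
  FD 8.4: (15.9,23.18) -> (20.1,15.906) [heading=300, draw]
  -- iteration 6/6 --
  FD 12.5: (20.1,15.906) -> (26.35,5.08) [heading=300, draw]
  LT 150: heading 300 -> 90
  FD 8.4: (26.35,5.08) -> (26.35,13.48) [heading=90, draw]
]
FD 1.9: (26.35,13.48) -> (26.35,15.38) [heading=90, draw]
FD 3.6: (26.35,15.38) -> (26.35,18.98) [heading=90, draw]
FD 12.5: (26.35,18.98) -> (26.35,31.48) [heading=90, draw]
FD 12: (26.35,31.48) -> (26.35,43.48) [heading=90, draw]
FD 1.6: (26.35,43.48) -> (26.35,45.08) [heading=90, draw]
BK 3.9: (26.35,45.08) -> (26.35,41.18) [heading=90, draw]
Final: pos=(26.35,41.18), heading=90, 21 segment(s) drawn

Answer: 26.35 41.18 90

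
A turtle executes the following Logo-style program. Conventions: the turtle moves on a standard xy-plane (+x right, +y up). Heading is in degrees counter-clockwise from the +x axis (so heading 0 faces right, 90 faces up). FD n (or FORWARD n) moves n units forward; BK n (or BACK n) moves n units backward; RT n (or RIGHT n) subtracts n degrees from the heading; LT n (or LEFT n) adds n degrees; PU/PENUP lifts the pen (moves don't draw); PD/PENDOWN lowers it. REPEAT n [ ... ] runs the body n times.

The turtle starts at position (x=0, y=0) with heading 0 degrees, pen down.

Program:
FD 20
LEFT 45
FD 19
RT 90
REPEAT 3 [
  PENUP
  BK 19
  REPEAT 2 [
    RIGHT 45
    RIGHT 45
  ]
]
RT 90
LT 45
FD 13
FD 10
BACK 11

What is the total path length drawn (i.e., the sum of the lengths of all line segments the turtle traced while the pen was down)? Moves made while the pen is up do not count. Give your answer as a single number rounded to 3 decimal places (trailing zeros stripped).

Answer: 39

Derivation:
Executing turtle program step by step:
Start: pos=(0,0), heading=0, pen down
FD 20: (0,0) -> (20,0) [heading=0, draw]
LT 45: heading 0 -> 45
FD 19: (20,0) -> (33.435,13.435) [heading=45, draw]
RT 90: heading 45 -> 315
REPEAT 3 [
  -- iteration 1/3 --
  PU: pen up
  BK 19: (33.435,13.435) -> (20,26.87) [heading=315, move]
  REPEAT 2 [
    -- iteration 1/2 --
    RT 45: heading 315 -> 270
    RT 45: heading 270 -> 225
    -- iteration 2/2 --
    RT 45: heading 225 -> 180
    RT 45: heading 180 -> 135
  ]
  -- iteration 2/3 --
  PU: pen up
  BK 19: (20,26.87) -> (33.435,13.435) [heading=135, move]
  REPEAT 2 [
    -- iteration 1/2 --
    RT 45: heading 135 -> 90
    RT 45: heading 90 -> 45
    -- iteration 2/2 --
    RT 45: heading 45 -> 0
    RT 45: heading 0 -> 315
  ]
  -- iteration 3/3 --
  PU: pen up
  BK 19: (33.435,13.435) -> (20,26.87) [heading=315, move]
  REPEAT 2 [
    -- iteration 1/2 --
    RT 45: heading 315 -> 270
    RT 45: heading 270 -> 225
    -- iteration 2/2 --
    RT 45: heading 225 -> 180
    RT 45: heading 180 -> 135
  ]
]
RT 90: heading 135 -> 45
LT 45: heading 45 -> 90
FD 13: (20,26.87) -> (20,39.87) [heading=90, move]
FD 10: (20,39.87) -> (20,49.87) [heading=90, move]
BK 11: (20,49.87) -> (20,38.87) [heading=90, move]
Final: pos=(20,38.87), heading=90, 2 segment(s) drawn

Segment lengths:
  seg 1: (0,0) -> (20,0), length = 20
  seg 2: (20,0) -> (33.435,13.435), length = 19
Total = 39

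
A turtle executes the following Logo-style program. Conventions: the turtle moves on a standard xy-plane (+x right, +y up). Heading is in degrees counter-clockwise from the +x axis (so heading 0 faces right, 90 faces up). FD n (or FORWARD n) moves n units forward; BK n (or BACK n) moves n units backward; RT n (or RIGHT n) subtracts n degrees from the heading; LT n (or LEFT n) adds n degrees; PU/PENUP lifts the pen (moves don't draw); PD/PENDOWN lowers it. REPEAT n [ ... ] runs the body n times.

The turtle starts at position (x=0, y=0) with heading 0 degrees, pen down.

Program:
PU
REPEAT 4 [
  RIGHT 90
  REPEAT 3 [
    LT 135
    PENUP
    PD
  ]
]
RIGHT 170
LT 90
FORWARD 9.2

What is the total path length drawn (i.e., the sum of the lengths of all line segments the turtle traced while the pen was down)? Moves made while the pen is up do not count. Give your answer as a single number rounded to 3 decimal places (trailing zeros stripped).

Executing turtle program step by step:
Start: pos=(0,0), heading=0, pen down
PU: pen up
REPEAT 4 [
  -- iteration 1/4 --
  RT 90: heading 0 -> 270
  REPEAT 3 [
    -- iteration 1/3 --
    LT 135: heading 270 -> 45
    PU: pen up
    PD: pen down
    -- iteration 2/3 --
    LT 135: heading 45 -> 180
    PU: pen up
    PD: pen down
    -- iteration 3/3 --
    LT 135: heading 180 -> 315
    PU: pen up
    PD: pen down
  ]
  -- iteration 2/4 --
  RT 90: heading 315 -> 225
  REPEAT 3 [
    -- iteration 1/3 --
    LT 135: heading 225 -> 0
    PU: pen up
    PD: pen down
    -- iteration 2/3 --
    LT 135: heading 0 -> 135
    PU: pen up
    PD: pen down
    -- iteration 3/3 --
    LT 135: heading 135 -> 270
    PU: pen up
    PD: pen down
  ]
  -- iteration 3/4 --
  RT 90: heading 270 -> 180
  REPEAT 3 [
    -- iteration 1/3 --
    LT 135: heading 180 -> 315
    PU: pen up
    PD: pen down
    -- iteration 2/3 --
    LT 135: heading 315 -> 90
    PU: pen up
    PD: pen down
    -- iteration 3/3 --
    LT 135: heading 90 -> 225
    PU: pen up
    PD: pen down
  ]
  -- iteration 4/4 --
  RT 90: heading 225 -> 135
  REPEAT 3 [
    -- iteration 1/3 --
    LT 135: heading 135 -> 270
    PU: pen up
    PD: pen down
    -- iteration 2/3 --
    LT 135: heading 270 -> 45
    PU: pen up
    PD: pen down
    -- iteration 3/3 --
    LT 135: heading 45 -> 180
    PU: pen up
    PD: pen down
  ]
]
RT 170: heading 180 -> 10
LT 90: heading 10 -> 100
FD 9.2: (0,0) -> (-1.598,9.06) [heading=100, draw]
Final: pos=(-1.598,9.06), heading=100, 1 segment(s) drawn

Segment lengths:
  seg 1: (0,0) -> (-1.598,9.06), length = 9.2
Total = 9.2

Answer: 9.2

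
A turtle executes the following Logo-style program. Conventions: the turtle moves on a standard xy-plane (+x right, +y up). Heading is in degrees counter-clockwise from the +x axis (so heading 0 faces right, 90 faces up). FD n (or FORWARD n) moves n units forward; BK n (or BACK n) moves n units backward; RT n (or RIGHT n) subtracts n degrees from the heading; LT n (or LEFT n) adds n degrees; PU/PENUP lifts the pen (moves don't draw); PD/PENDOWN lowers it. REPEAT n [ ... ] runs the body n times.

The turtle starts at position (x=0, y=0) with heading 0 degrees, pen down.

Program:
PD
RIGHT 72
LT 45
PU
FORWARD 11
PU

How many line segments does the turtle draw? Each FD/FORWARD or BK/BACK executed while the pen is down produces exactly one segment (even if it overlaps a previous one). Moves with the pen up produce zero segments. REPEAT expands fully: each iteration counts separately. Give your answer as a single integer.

Answer: 0

Derivation:
Executing turtle program step by step:
Start: pos=(0,0), heading=0, pen down
PD: pen down
RT 72: heading 0 -> 288
LT 45: heading 288 -> 333
PU: pen up
FD 11: (0,0) -> (9.801,-4.994) [heading=333, move]
PU: pen up
Final: pos=(9.801,-4.994), heading=333, 0 segment(s) drawn
Segments drawn: 0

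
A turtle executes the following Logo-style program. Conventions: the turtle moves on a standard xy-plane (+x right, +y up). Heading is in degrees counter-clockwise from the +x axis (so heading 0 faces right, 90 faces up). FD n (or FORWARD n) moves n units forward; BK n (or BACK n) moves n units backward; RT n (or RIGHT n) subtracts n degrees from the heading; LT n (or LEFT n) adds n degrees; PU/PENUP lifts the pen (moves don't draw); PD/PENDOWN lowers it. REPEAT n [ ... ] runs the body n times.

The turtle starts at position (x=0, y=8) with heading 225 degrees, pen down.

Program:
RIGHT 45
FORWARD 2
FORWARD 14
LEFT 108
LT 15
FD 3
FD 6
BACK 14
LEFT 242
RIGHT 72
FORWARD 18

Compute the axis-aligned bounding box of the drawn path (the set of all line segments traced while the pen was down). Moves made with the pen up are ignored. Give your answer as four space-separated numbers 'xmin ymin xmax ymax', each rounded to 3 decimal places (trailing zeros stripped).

Executing turtle program step by step:
Start: pos=(0,8), heading=225, pen down
RT 45: heading 225 -> 180
FD 2: (0,8) -> (-2,8) [heading=180, draw]
FD 14: (-2,8) -> (-16,8) [heading=180, draw]
LT 108: heading 180 -> 288
LT 15: heading 288 -> 303
FD 3: (-16,8) -> (-14.366,5.484) [heading=303, draw]
FD 6: (-14.366,5.484) -> (-11.098,0.452) [heading=303, draw]
BK 14: (-11.098,0.452) -> (-18.723,12.193) [heading=303, draw]
LT 242: heading 303 -> 185
RT 72: heading 185 -> 113
FD 18: (-18.723,12.193) -> (-25.756,28.762) [heading=113, draw]
Final: pos=(-25.756,28.762), heading=113, 6 segment(s) drawn

Segment endpoints: x in {-25.756, -18.723, -16, -14.366, -11.098, -2, 0}, y in {0.452, 5.484, 8, 8, 12.193, 28.762}
xmin=-25.756, ymin=0.452, xmax=0, ymax=28.762

Answer: -25.756 0.452 0 28.762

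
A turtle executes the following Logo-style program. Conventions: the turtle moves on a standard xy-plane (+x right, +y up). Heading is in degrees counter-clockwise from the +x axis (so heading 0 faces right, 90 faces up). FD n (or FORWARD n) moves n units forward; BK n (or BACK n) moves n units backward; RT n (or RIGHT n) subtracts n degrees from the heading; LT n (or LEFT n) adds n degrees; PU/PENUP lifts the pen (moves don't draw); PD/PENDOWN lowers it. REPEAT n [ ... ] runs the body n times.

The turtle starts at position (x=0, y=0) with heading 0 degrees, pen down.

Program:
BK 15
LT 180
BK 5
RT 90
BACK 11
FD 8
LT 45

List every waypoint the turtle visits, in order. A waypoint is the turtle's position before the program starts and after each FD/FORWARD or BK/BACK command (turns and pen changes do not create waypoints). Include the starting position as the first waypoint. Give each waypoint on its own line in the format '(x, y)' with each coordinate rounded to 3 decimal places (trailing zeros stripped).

Answer: (0, 0)
(-15, 0)
(-10, 0)
(-10, -11)
(-10, -3)

Derivation:
Executing turtle program step by step:
Start: pos=(0,0), heading=0, pen down
BK 15: (0,0) -> (-15,0) [heading=0, draw]
LT 180: heading 0 -> 180
BK 5: (-15,0) -> (-10,0) [heading=180, draw]
RT 90: heading 180 -> 90
BK 11: (-10,0) -> (-10,-11) [heading=90, draw]
FD 8: (-10,-11) -> (-10,-3) [heading=90, draw]
LT 45: heading 90 -> 135
Final: pos=(-10,-3), heading=135, 4 segment(s) drawn
Waypoints (5 total):
(0, 0)
(-15, 0)
(-10, 0)
(-10, -11)
(-10, -3)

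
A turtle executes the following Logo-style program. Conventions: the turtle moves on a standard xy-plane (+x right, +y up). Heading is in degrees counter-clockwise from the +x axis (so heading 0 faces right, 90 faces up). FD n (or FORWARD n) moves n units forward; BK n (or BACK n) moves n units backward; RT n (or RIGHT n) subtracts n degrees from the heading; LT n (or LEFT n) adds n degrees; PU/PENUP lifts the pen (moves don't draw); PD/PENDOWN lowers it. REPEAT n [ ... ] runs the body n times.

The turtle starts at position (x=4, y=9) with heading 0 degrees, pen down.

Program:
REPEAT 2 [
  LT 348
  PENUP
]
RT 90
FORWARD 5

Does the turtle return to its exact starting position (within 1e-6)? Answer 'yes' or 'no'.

Answer: no

Derivation:
Executing turtle program step by step:
Start: pos=(4,9), heading=0, pen down
REPEAT 2 [
  -- iteration 1/2 --
  LT 348: heading 0 -> 348
  PU: pen up
  -- iteration 2/2 --
  LT 348: heading 348 -> 336
  PU: pen up
]
RT 90: heading 336 -> 246
FD 5: (4,9) -> (1.966,4.432) [heading=246, move]
Final: pos=(1.966,4.432), heading=246, 0 segment(s) drawn

Start position: (4, 9)
Final position: (1.966, 4.432)
Distance = 5; >= 1e-6 -> NOT closed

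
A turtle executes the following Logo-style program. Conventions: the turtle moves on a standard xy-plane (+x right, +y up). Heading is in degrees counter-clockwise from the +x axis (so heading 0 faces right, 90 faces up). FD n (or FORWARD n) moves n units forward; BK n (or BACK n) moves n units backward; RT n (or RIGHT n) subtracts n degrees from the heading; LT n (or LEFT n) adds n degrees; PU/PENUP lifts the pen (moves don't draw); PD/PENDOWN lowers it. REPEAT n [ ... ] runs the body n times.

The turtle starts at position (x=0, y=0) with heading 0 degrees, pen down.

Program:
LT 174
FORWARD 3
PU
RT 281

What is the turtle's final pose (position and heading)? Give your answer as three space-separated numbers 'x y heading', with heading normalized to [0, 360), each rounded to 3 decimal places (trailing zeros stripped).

Answer: -2.984 0.314 253

Derivation:
Executing turtle program step by step:
Start: pos=(0,0), heading=0, pen down
LT 174: heading 0 -> 174
FD 3: (0,0) -> (-2.984,0.314) [heading=174, draw]
PU: pen up
RT 281: heading 174 -> 253
Final: pos=(-2.984,0.314), heading=253, 1 segment(s) drawn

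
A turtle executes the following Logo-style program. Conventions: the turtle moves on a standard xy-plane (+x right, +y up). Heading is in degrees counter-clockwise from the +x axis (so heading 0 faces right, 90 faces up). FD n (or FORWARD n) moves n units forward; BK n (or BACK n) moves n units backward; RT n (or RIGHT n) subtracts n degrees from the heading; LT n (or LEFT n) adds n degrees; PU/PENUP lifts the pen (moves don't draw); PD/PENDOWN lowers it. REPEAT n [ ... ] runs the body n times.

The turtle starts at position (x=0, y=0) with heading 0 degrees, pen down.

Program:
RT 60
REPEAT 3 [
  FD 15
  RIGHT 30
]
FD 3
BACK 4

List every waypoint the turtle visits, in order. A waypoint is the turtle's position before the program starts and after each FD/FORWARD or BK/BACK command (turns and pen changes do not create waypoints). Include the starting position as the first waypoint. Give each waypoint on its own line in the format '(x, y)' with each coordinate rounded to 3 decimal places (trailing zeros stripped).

Executing turtle program step by step:
Start: pos=(0,0), heading=0, pen down
RT 60: heading 0 -> 300
REPEAT 3 [
  -- iteration 1/3 --
  FD 15: (0,0) -> (7.5,-12.99) [heading=300, draw]
  RT 30: heading 300 -> 270
  -- iteration 2/3 --
  FD 15: (7.5,-12.99) -> (7.5,-27.99) [heading=270, draw]
  RT 30: heading 270 -> 240
  -- iteration 3/3 --
  FD 15: (7.5,-27.99) -> (0,-40.981) [heading=240, draw]
  RT 30: heading 240 -> 210
]
FD 3: (0,-40.981) -> (-2.598,-42.481) [heading=210, draw]
BK 4: (-2.598,-42.481) -> (0.866,-40.481) [heading=210, draw]
Final: pos=(0.866,-40.481), heading=210, 5 segment(s) drawn
Waypoints (6 total):
(0, 0)
(7.5, -12.99)
(7.5, -27.99)
(0, -40.981)
(-2.598, -42.481)
(0.866, -40.481)

Answer: (0, 0)
(7.5, -12.99)
(7.5, -27.99)
(0, -40.981)
(-2.598, -42.481)
(0.866, -40.481)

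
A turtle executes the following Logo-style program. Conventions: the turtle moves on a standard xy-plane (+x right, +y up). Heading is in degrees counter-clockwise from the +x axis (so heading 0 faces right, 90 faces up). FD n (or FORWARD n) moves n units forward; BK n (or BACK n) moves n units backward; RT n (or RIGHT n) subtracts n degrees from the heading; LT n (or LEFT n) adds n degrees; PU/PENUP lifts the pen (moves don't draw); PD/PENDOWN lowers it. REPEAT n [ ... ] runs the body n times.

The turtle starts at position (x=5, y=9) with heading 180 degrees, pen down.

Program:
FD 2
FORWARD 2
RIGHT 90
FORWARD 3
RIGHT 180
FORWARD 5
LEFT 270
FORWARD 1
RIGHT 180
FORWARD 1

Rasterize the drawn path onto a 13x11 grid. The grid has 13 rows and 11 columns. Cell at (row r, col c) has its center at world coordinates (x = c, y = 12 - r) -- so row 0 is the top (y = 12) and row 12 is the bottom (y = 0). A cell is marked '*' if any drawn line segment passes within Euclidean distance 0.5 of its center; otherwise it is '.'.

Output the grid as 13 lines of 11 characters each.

Segment 0: (5,9) -> (3,9)
Segment 1: (3,9) -> (1,9)
Segment 2: (1,9) -> (1,12)
Segment 3: (1,12) -> (1,7)
Segment 4: (1,7) -> (0,7)
Segment 5: (0,7) -> (1,7)

Answer: .*.........
.*.........
.*.........
.*****.....
.*.........
**.........
...........
...........
...........
...........
...........
...........
...........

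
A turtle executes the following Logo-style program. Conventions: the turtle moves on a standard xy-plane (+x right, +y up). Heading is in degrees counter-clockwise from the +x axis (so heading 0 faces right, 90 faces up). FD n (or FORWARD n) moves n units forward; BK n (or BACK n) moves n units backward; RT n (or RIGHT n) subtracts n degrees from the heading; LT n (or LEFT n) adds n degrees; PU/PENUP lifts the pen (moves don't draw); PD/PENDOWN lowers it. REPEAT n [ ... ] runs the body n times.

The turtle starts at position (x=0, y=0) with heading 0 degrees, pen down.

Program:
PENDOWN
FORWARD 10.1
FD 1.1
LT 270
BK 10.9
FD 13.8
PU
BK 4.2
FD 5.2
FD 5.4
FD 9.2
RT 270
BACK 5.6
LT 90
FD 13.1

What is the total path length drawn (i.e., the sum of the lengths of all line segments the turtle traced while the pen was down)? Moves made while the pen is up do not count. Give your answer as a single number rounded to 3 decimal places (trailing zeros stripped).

Answer: 35.9

Derivation:
Executing turtle program step by step:
Start: pos=(0,0), heading=0, pen down
PD: pen down
FD 10.1: (0,0) -> (10.1,0) [heading=0, draw]
FD 1.1: (10.1,0) -> (11.2,0) [heading=0, draw]
LT 270: heading 0 -> 270
BK 10.9: (11.2,0) -> (11.2,10.9) [heading=270, draw]
FD 13.8: (11.2,10.9) -> (11.2,-2.9) [heading=270, draw]
PU: pen up
BK 4.2: (11.2,-2.9) -> (11.2,1.3) [heading=270, move]
FD 5.2: (11.2,1.3) -> (11.2,-3.9) [heading=270, move]
FD 5.4: (11.2,-3.9) -> (11.2,-9.3) [heading=270, move]
FD 9.2: (11.2,-9.3) -> (11.2,-18.5) [heading=270, move]
RT 270: heading 270 -> 0
BK 5.6: (11.2,-18.5) -> (5.6,-18.5) [heading=0, move]
LT 90: heading 0 -> 90
FD 13.1: (5.6,-18.5) -> (5.6,-5.4) [heading=90, move]
Final: pos=(5.6,-5.4), heading=90, 4 segment(s) drawn

Segment lengths:
  seg 1: (0,0) -> (10.1,0), length = 10.1
  seg 2: (10.1,0) -> (11.2,0), length = 1.1
  seg 3: (11.2,0) -> (11.2,10.9), length = 10.9
  seg 4: (11.2,10.9) -> (11.2,-2.9), length = 13.8
Total = 35.9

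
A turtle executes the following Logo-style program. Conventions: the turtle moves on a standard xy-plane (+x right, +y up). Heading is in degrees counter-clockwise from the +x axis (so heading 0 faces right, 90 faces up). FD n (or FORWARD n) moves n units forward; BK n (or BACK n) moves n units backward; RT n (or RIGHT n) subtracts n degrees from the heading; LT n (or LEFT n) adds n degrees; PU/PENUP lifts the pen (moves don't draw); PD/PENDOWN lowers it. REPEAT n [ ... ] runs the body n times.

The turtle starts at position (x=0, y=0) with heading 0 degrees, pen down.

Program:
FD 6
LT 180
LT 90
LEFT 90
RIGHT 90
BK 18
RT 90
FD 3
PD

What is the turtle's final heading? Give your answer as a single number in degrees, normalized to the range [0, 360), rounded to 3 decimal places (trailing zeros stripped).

Answer: 180

Derivation:
Executing turtle program step by step:
Start: pos=(0,0), heading=0, pen down
FD 6: (0,0) -> (6,0) [heading=0, draw]
LT 180: heading 0 -> 180
LT 90: heading 180 -> 270
LT 90: heading 270 -> 0
RT 90: heading 0 -> 270
BK 18: (6,0) -> (6,18) [heading=270, draw]
RT 90: heading 270 -> 180
FD 3: (6,18) -> (3,18) [heading=180, draw]
PD: pen down
Final: pos=(3,18), heading=180, 3 segment(s) drawn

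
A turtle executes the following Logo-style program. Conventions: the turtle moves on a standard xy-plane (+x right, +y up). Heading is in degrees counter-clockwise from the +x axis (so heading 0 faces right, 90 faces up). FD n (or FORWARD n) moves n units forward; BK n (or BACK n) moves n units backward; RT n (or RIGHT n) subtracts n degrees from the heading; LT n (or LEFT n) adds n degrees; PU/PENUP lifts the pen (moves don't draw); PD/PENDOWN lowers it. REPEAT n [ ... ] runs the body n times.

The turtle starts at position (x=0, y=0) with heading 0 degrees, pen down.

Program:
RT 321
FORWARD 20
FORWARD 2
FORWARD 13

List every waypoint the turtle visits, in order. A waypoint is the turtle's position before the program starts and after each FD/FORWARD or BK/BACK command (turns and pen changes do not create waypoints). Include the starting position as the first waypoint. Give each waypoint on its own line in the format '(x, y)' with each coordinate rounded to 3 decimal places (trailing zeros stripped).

Executing turtle program step by step:
Start: pos=(0,0), heading=0, pen down
RT 321: heading 0 -> 39
FD 20: (0,0) -> (15.543,12.586) [heading=39, draw]
FD 2: (15.543,12.586) -> (17.097,13.845) [heading=39, draw]
FD 13: (17.097,13.845) -> (27.2,22.026) [heading=39, draw]
Final: pos=(27.2,22.026), heading=39, 3 segment(s) drawn
Waypoints (4 total):
(0, 0)
(15.543, 12.586)
(17.097, 13.845)
(27.2, 22.026)

Answer: (0, 0)
(15.543, 12.586)
(17.097, 13.845)
(27.2, 22.026)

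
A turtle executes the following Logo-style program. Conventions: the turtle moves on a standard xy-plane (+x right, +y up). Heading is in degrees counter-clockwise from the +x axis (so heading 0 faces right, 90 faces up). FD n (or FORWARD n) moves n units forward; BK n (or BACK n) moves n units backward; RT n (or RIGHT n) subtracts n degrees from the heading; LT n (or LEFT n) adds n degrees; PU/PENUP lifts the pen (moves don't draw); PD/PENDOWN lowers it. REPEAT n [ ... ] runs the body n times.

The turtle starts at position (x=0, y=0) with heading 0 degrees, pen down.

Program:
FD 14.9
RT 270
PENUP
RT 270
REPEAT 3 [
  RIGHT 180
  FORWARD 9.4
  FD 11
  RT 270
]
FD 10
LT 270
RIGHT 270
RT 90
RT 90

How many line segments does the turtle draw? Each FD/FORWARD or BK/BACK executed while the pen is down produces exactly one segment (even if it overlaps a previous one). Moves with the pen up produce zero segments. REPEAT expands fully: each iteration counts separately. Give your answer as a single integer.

Answer: 1

Derivation:
Executing turtle program step by step:
Start: pos=(0,0), heading=0, pen down
FD 14.9: (0,0) -> (14.9,0) [heading=0, draw]
RT 270: heading 0 -> 90
PU: pen up
RT 270: heading 90 -> 180
REPEAT 3 [
  -- iteration 1/3 --
  RT 180: heading 180 -> 0
  FD 9.4: (14.9,0) -> (24.3,0) [heading=0, move]
  FD 11: (24.3,0) -> (35.3,0) [heading=0, move]
  RT 270: heading 0 -> 90
  -- iteration 2/3 --
  RT 180: heading 90 -> 270
  FD 9.4: (35.3,0) -> (35.3,-9.4) [heading=270, move]
  FD 11: (35.3,-9.4) -> (35.3,-20.4) [heading=270, move]
  RT 270: heading 270 -> 0
  -- iteration 3/3 --
  RT 180: heading 0 -> 180
  FD 9.4: (35.3,-20.4) -> (25.9,-20.4) [heading=180, move]
  FD 11: (25.9,-20.4) -> (14.9,-20.4) [heading=180, move]
  RT 270: heading 180 -> 270
]
FD 10: (14.9,-20.4) -> (14.9,-30.4) [heading=270, move]
LT 270: heading 270 -> 180
RT 270: heading 180 -> 270
RT 90: heading 270 -> 180
RT 90: heading 180 -> 90
Final: pos=(14.9,-30.4), heading=90, 1 segment(s) drawn
Segments drawn: 1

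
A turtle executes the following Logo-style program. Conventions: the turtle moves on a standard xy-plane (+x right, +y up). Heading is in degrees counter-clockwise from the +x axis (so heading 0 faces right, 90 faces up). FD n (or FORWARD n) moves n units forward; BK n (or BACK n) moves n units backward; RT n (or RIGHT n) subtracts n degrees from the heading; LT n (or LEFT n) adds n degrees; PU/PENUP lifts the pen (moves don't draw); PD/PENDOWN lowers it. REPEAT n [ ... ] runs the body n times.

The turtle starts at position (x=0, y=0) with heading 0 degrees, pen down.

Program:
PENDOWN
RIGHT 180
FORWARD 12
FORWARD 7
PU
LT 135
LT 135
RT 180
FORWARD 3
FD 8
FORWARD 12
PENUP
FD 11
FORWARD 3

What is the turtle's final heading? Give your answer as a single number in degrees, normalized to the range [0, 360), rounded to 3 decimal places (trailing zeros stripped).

Answer: 270

Derivation:
Executing turtle program step by step:
Start: pos=(0,0), heading=0, pen down
PD: pen down
RT 180: heading 0 -> 180
FD 12: (0,0) -> (-12,0) [heading=180, draw]
FD 7: (-12,0) -> (-19,0) [heading=180, draw]
PU: pen up
LT 135: heading 180 -> 315
LT 135: heading 315 -> 90
RT 180: heading 90 -> 270
FD 3: (-19,0) -> (-19,-3) [heading=270, move]
FD 8: (-19,-3) -> (-19,-11) [heading=270, move]
FD 12: (-19,-11) -> (-19,-23) [heading=270, move]
PU: pen up
FD 11: (-19,-23) -> (-19,-34) [heading=270, move]
FD 3: (-19,-34) -> (-19,-37) [heading=270, move]
Final: pos=(-19,-37), heading=270, 2 segment(s) drawn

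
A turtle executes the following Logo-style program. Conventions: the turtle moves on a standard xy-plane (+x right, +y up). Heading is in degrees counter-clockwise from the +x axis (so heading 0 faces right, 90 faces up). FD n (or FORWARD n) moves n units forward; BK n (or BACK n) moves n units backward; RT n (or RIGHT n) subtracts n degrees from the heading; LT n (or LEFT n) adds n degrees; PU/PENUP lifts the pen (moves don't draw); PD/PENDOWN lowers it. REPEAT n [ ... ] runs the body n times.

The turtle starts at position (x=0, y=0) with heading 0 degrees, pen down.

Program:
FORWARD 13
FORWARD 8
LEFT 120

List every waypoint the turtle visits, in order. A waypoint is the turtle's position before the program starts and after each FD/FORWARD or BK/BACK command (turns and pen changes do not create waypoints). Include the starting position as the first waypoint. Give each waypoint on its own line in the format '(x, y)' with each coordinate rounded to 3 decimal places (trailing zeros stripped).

Executing turtle program step by step:
Start: pos=(0,0), heading=0, pen down
FD 13: (0,0) -> (13,0) [heading=0, draw]
FD 8: (13,0) -> (21,0) [heading=0, draw]
LT 120: heading 0 -> 120
Final: pos=(21,0), heading=120, 2 segment(s) drawn
Waypoints (3 total):
(0, 0)
(13, 0)
(21, 0)

Answer: (0, 0)
(13, 0)
(21, 0)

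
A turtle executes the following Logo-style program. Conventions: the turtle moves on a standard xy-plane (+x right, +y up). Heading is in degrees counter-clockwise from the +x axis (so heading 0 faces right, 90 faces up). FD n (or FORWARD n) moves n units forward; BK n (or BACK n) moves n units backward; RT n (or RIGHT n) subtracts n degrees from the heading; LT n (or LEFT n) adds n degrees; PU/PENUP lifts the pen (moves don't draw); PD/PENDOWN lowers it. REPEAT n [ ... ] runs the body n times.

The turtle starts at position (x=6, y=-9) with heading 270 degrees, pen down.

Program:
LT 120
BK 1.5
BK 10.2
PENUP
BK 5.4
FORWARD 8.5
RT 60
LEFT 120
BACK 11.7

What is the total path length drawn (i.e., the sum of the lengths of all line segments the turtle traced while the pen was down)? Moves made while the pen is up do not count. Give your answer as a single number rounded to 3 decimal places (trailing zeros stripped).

Answer: 11.7

Derivation:
Executing turtle program step by step:
Start: pos=(6,-9), heading=270, pen down
LT 120: heading 270 -> 30
BK 1.5: (6,-9) -> (4.701,-9.75) [heading=30, draw]
BK 10.2: (4.701,-9.75) -> (-4.132,-14.85) [heading=30, draw]
PU: pen up
BK 5.4: (-4.132,-14.85) -> (-8.809,-17.55) [heading=30, move]
FD 8.5: (-8.809,-17.55) -> (-1.448,-13.3) [heading=30, move]
RT 60: heading 30 -> 330
LT 120: heading 330 -> 90
BK 11.7: (-1.448,-13.3) -> (-1.448,-25) [heading=90, move]
Final: pos=(-1.448,-25), heading=90, 2 segment(s) drawn

Segment lengths:
  seg 1: (6,-9) -> (4.701,-9.75), length = 1.5
  seg 2: (4.701,-9.75) -> (-4.132,-14.85), length = 10.2
Total = 11.7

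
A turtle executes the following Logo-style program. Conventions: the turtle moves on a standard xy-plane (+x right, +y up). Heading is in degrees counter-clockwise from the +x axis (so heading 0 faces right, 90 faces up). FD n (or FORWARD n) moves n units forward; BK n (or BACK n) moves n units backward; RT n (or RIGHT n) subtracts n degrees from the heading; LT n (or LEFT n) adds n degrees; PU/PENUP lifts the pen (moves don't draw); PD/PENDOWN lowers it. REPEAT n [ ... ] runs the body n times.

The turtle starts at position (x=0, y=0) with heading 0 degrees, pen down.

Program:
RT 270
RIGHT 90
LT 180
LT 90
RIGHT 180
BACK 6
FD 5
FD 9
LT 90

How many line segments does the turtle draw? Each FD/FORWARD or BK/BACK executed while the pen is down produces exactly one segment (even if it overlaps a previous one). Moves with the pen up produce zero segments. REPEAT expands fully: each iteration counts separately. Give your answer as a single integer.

Answer: 3

Derivation:
Executing turtle program step by step:
Start: pos=(0,0), heading=0, pen down
RT 270: heading 0 -> 90
RT 90: heading 90 -> 0
LT 180: heading 0 -> 180
LT 90: heading 180 -> 270
RT 180: heading 270 -> 90
BK 6: (0,0) -> (0,-6) [heading=90, draw]
FD 5: (0,-6) -> (0,-1) [heading=90, draw]
FD 9: (0,-1) -> (0,8) [heading=90, draw]
LT 90: heading 90 -> 180
Final: pos=(0,8), heading=180, 3 segment(s) drawn
Segments drawn: 3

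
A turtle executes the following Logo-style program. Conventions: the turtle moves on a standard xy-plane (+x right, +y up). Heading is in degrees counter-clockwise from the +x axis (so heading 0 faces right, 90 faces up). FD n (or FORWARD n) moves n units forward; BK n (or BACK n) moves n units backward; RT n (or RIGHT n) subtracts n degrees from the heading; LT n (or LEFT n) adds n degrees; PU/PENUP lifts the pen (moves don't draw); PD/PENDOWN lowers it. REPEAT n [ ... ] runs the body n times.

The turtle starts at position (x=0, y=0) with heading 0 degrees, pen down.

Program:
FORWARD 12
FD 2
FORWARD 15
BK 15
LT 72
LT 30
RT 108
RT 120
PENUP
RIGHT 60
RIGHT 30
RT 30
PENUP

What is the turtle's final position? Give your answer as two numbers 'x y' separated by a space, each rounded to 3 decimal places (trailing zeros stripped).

Answer: 14 0

Derivation:
Executing turtle program step by step:
Start: pos=(0,0), heading=0, pen down
FD 12: (0,0) -> (12,0) [heading=0, draw]
FD 2: (12,0) -> (14,0) [heading=0, draw]
FD 15: (14,0) -> (29,0) [heading=0, draw]
BK 15: (29,0) -> (14,0) [heading=0, draw]
LT 72: heading 0 -> 72
LT 30: heading 72 -> 102
RT 108: heading 102 -> 354
RT 120: heading 354 -> 234
PU: pen up
RT 60: heading 234 -> 174
RT 30: heading 174 -> 144
RT 30: heading 144 -> 114
PU: pen up
Final: pos=(14,0), heading=114, 4 segment(s) drawn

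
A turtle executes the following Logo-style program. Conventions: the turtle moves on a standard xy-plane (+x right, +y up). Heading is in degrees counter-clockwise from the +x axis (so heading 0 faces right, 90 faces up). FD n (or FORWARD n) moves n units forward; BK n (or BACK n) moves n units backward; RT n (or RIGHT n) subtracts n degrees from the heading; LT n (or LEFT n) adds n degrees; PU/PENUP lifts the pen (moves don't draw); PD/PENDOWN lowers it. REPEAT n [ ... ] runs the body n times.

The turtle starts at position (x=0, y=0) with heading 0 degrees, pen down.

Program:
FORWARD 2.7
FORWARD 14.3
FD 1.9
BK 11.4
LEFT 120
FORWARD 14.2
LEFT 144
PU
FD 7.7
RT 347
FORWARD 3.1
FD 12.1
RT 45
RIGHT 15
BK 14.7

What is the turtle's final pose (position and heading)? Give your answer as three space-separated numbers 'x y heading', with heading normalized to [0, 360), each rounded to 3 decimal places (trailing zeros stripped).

Executing turtle program step by step:
Start: pos=(0,0), heading=0, pen down
FD 2.7: (0,0) -> (2.7,0) [heading=0, draw]
FD 14.3: (2.7,0) -> (17,0) [heading=0, draw]
FD 1.9: (17,0) -> (18.9,0) [heading=0, draw]
BK 11.4: (18.9,0) -> (7.5,0) [heading=0, draw]
LT 120: heading 0 -> 120
FD 14.2: (7.5,0) -> (0.4,12.298) [heading=120, draw]
LT 144: heading 120 -> 264
PU: pen up
FD 7.7: (0.4,12.298) -> (-0.405,4.64) [heading=264, move]
RT 347: heading 264 -> 277
FD 3.1: (-0.405,4.64) -> (-0.027,1.563) [heading=277, move]
FD 12.1: (-0.027,1.563) -> (1.448,-10.447) [heading=277, move]
RT 45: heading 277 -> 232
RT 15: heading 232 -> 217
BK 14.7: (1.448,-10.447) -> (13.187,-1.6) [heading=217, move]
Final: pos=(13.187,-1.6), heading=217, 5 segment(s) drawn

Answer: 13.187 -1.6 217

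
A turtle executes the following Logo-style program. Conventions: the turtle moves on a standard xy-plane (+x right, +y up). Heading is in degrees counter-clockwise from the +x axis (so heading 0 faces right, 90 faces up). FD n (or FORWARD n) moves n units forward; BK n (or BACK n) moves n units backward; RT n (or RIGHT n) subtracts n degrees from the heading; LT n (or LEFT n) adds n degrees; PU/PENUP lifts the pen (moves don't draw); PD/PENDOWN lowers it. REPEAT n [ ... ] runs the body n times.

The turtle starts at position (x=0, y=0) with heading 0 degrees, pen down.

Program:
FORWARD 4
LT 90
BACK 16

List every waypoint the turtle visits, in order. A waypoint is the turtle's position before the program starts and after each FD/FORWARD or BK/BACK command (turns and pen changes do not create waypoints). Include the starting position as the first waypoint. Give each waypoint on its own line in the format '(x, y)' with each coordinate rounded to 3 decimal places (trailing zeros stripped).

Answer: (0, 0)
(4, 0)
(4, -16)

Derivation:
Executing turtle program step by step:
Start: pos=(0,0), heading=0, pen down
FD 4: (0,0) -> (4,0) [heading=0, draw]
LT 90: heading 0 -> 90
BK 16: (4,0) -> (4,-16) [heading=90, draw]
Final: pos=(4,-16), heading=90, 2 segment(s) drawn
Waypoints (3 total):
(0, 0)
(4, 0)
(4, -16)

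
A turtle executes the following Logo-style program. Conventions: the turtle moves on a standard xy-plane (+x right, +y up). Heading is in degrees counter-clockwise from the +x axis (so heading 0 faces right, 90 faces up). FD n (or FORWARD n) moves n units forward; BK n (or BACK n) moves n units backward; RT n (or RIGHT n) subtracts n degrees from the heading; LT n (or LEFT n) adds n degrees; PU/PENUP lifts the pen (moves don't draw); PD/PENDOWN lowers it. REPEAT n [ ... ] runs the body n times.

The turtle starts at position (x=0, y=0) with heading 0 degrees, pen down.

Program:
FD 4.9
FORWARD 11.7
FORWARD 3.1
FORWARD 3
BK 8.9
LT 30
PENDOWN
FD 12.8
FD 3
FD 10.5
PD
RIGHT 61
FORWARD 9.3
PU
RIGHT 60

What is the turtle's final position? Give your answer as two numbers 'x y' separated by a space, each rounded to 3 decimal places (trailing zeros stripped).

Answer: 44.548 8.36

Derivation:
Executing turtle program step by step:
Start: pos=(0,0), heading=0, pen down
FD 4.9: (0,0) -> (4.9,0) [heading=0, draw]
FD 11.7: (4.9,0) -> (16.6,0) [heading=0, draw]
FD 3.1: (16.6,0) -> (19.7,0) [heading=0, draw]
FD 3: (19.7,0) -> (22.7,0) [heading=0, draw]
BK 8.9: (22.7,0) -> (13.8,0) [heading=0, draw]
LT 30: heading 0 -> 30
PD: pen down
FD 12.8: (13.8,0) -> (24.885,6.4) [heading=30, draw]
FD 3: (24.885,6.4) -> (27.483,7.9) [heading=30, draw]
FD 10.5: (27.483,7.9) -> (36.576,13.15) [heading=30, draw]
PD: pen down
RT 61: heading 30 -> 329
FD 9.3: (36.576,13.15) -> (44.548,8.36) [heading=329, draw]
PU: pen up
RT 60: heading 329 -> 269
Final: pos=(44.548,8.36), heading=269, 9 segment(s) drawn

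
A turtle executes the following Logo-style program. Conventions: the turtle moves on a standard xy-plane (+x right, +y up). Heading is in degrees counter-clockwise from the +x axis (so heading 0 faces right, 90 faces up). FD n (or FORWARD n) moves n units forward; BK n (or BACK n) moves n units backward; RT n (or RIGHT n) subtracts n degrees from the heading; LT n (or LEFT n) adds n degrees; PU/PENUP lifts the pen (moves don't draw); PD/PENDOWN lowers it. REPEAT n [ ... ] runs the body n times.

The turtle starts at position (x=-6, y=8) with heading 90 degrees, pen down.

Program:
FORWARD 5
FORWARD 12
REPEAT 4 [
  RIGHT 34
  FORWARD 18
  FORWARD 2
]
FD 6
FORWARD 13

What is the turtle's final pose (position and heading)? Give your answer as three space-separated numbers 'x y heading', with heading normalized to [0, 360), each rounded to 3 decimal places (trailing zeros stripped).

Answer: 70.382 16.86 314

Derivation:
Executing turtle program step by step:
Start: pos=(-6,8), heading=90, pen down
FD 5: (-6,8) -> (-6,13) [heading=90, draw]
FD 12: (-6,13) -> (-6,25) [heading=90, draw]
REPEAT 4 [
  -- iteration 1/4 --
  RT 34: heading 90 -> 56
  FD 18: (-6,25) -> (4.065,39.923) [heading=56, draw]
  FD 2: (4.065,39.923) -> (5.184,41.581) [heading=56, draw]
  -- iteration 2/4 --
  RT 34: heading 56 -> 22
  FD 18: (5.184,41.581) -> (21.873,48.324) [heading=22, draw]
  FD 2: (21.873,48.324) -> (23.728,49.073) [heading=22, draw]
  -- iteration 3/4 --
  RT 34: heading 22 -> 348
  FD 18: (23.728,49.073) -> (41.334,45.33) [heading=348, draw]
  FD 2: (41.334,45.33) -> (43.29,44.915) [heading=348, draw]
  -- iteration 4/4 --
  RT 34: heading 348 -> 314
  FD 18: (43.29,44.915) -> (55.794,31.967) [heading=314, draw]
  FD 2: (55.794,31.967) -> (57.184,30.528) [heading=314, draw]
]
FD 6: (57.184,30.528) -> (61.352,26.212) [heading=314, draw]
FD 13: (61.352,26.212) -> (70.382,16.86) [heading=314, draw]
Final: pos=(70.382,16.86), heading=314, 12 segment(s) drawn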